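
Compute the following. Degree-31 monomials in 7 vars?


C(d+n-1,n-1)=C(37,6)=2324784


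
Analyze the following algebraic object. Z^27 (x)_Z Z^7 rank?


rank(M(x)N) = rank(M)*rank(N)
27*7 = 189


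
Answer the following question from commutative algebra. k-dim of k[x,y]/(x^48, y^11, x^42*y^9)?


k[x,y]/I, I = (x^48, y^11, x^42*y^9)
Rect: 48x11=528. Corner: (48-42)x(11-9)=12.
dim = 528-12 = 516


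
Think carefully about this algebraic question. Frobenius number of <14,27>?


gcd(14,27)=1 => F=ab-a-b=14*27-14-27=378-41=337


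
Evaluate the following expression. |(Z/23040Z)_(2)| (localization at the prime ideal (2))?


2-primary part: 23040=2^9*45
Size=2^9=512


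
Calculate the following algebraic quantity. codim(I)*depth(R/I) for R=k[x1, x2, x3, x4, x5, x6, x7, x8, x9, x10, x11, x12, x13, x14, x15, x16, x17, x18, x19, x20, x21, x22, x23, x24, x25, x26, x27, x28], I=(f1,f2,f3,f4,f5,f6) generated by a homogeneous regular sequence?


codim=6, depth=dim(R/I)=28-6=22
Product=6*22=132


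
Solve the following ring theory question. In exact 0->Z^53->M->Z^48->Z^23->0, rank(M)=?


Alt sum=0:
(-1)^0*53 + (-1)^1*? + (-1)^2*48 + (-1)^3*23=0
rank(M)=78


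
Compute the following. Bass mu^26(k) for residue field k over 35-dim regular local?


C(n,i)=C(35,26)=70607460


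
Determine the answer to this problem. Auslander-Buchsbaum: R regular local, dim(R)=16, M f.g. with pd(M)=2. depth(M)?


pd+depth=depth(R)=16
depth=16-2=14


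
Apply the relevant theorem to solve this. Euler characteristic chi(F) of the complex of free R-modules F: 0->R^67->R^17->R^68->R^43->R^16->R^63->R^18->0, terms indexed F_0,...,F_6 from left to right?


chi = sum (-1)^i * rank:
(-1)^0*67=67
(-1)^1*17=-17
(-1)^2*68=68
(-1)^3*43=-43
(-1)^4*16=16
(-1)^5*63=-63
(-1)^6*18=18
chi=46


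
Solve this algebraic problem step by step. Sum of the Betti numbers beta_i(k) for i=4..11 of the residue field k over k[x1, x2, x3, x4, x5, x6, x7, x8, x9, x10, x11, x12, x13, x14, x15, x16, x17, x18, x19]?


Koszul resolution: beta_i(k)=C(n,i), n=19
C(19,4)=3876, C(19,5)=11628, C(19,6)=27132, C(19,7)=50388, C(19,8)=75582, C(19,9)=92378, C(19,10)=92378, C(19,11)=75582
Sum=428944


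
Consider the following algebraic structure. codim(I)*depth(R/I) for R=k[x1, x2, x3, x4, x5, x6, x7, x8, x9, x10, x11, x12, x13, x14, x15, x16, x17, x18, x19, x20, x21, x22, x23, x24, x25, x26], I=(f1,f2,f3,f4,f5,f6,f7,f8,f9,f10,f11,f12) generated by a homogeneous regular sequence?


codim=12, depth=dim(R/I)=26-12=14
Product=12*14=168


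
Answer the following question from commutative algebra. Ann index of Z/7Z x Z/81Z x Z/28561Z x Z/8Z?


Exponent = lcm of the cyclic orders; pairwise coprime => product.
7^1*3^4*13^4*2^3=7*81*28561*8=129552696


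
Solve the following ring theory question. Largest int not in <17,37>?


gcd(17,37)=1 => F=ab-a-b=17*37-17-37=629-54=575


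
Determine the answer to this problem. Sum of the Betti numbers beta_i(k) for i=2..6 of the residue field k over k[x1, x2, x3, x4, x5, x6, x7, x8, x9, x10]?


Koszul resolution: beta_i(k)=C(n,i), n=10
C(10,2)=45, C(10,3)=120, C(10,4)=210, C(10,5)=252, C(10,6)=210
Sum=837


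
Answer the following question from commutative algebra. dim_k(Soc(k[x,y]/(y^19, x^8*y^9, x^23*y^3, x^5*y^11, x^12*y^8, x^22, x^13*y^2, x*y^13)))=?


Socle = ann(m) = span of standard monomials u with x*u, y*u in I (staircase corners).
Redundant generators: x^23*y^3
Minimal generators: x^22, x^13*y^2, x^12*y^8, x^8*y^9, x^5*y^11, x*y^13, y^19
Corners: y^18, x^4y^12, x^7y^10, x^11y^8, x^12y^7, x^21y
Socle dim=6


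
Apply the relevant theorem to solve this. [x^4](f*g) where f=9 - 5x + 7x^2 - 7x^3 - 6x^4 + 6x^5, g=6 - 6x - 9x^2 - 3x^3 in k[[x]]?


[x^4] = sum a_i*b_j, i+j=4
  -5*-3=15
  7*-9=-63
  -7*-6=42
  -6*6=-36
Sum=-42


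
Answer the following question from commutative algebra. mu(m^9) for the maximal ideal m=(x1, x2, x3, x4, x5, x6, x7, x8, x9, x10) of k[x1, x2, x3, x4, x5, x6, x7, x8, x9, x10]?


Graded Nakayama: mu(m^d) = dim_k (m^d/m^(d+1)) = #degree-9 monomials in 10 vars
C(n+d-1,d)=C(18,9)=48620


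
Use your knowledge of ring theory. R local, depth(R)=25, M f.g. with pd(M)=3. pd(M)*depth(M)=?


pd+depth=25
depth=25-3=22
pd*depth=3*22=66


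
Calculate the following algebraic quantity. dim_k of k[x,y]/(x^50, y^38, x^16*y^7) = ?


k[x,y]/I, I = (x^50, y^38, x^16*y^7)
Rect: 50x38=1900. Corner: (50-16)x(38-7)=1054.
dim = 1900-1054 = 846


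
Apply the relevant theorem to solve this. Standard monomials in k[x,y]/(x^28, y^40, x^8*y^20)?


k[x,y]/I, I = (x^28, y^40, x^8*y^20)
Rect: 28x40=1120. Corner: (28-8)x(40-20)=400.
dim = 1120-400 = 720


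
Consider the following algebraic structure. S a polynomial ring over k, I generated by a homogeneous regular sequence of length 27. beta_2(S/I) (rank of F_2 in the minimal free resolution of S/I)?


Regular sequence => Koszul complex is the minimal free resolution.
Syz_1 minimally generated by Koszul relations f_i*e_j - f_j*e_i (i<j): mu(Syz_1) = beta_2 = C(m,2) = m(m-1)/2
m=27
27*26/2 = 351


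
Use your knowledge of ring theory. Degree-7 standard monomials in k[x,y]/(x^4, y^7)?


k[x,y], I = (x^4, y^7), d = 7
Need i < 4 and d-i < 7.
Range: 1 <= i <= 3.
H(7) = 3


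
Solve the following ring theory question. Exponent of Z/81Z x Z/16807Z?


Exponent = lcm of the cyclic orders; pairwise coprime => product.
3^4*7^5=81*16807=1361367


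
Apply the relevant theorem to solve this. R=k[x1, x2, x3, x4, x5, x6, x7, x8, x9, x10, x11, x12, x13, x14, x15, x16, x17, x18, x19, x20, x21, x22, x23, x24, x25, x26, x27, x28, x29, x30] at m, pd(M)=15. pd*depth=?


pd+depth=30
depth=30-15=15
pd*depth=15*15=225


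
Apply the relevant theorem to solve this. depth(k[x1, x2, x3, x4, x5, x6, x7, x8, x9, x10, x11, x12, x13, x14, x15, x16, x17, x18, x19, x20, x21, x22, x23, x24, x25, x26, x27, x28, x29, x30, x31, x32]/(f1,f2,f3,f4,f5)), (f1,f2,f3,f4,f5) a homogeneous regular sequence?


depth(R)=32
depth(R/I)=32-5=27


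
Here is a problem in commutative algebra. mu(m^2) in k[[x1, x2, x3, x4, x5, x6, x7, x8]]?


C(n+d-1,d)=C(9,2)=36


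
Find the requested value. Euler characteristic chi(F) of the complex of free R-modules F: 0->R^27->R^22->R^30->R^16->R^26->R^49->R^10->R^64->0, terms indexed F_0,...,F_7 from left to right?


chi = sum (-1)^i * rank:
(-1)^0*27=27
(-1)^1*22=-22
(-1)^2*30=30
(-1)^3*16=-16
(-1)^4*26=26
(-1)^5*49=-49
(-1)^6*10=10
(-1)^7*64=-64
chi=-58


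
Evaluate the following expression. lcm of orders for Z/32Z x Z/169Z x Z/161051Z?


Exponent = lcm of the cyclic orders; pairwise coprime => product.
2^5*13^2*11^5=32*169*161051=870963808


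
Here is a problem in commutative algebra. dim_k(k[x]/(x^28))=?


Basis: 1,x,...,x^27
dim=28


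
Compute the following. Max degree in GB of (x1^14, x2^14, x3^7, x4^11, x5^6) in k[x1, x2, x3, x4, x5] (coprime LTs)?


Pure powers, coprime LTs => already GB.
Degrees: 14, 14, 7, 11, 6
Max=14


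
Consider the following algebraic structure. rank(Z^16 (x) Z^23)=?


rank(M(x)N) = rank(M)*rank(N)
16*23 = 368


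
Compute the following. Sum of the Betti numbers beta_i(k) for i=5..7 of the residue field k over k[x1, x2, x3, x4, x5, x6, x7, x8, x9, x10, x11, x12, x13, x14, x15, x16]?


Koszul resolution: beta_i(k)=C(n,i), n=16
C(16,5)=4368, C(16,6)=8008, C(16,7)=11440
Sum=23816


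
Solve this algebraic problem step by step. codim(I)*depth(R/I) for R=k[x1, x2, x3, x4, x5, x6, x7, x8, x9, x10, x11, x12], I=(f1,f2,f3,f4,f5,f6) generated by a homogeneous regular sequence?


codim=6, depth=dim(R/I)=12-6=6
Product=6*6=36


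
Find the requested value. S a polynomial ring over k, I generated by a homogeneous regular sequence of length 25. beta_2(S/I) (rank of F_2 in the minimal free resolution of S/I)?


Regular sequence => Koszul complex is the minimal free resolution.
Syz_1 minimally generated by Koszul relations f_i*e_j - f_j*e_i (i<j): mu(Syz_1) = beta_2 = C(m,2) = m(m-1)/2
m=25
25*24/2 = 300


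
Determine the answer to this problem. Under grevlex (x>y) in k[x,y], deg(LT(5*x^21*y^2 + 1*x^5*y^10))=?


LT: 5*x^21*y^2
deg_x=21, deg_y=2
Total=21+2=23


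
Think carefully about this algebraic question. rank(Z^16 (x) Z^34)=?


rank(M(x)N) = rank(M)*rank(N)
16*34 = 544


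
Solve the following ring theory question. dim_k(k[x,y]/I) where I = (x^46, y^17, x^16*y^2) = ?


k[x,y]/I, I = (x^46, y^17, x^16*y^2)
Rect: 46x17=782. Corner: (46-16)x(17-2)=450.
dim = 782-450 = 332


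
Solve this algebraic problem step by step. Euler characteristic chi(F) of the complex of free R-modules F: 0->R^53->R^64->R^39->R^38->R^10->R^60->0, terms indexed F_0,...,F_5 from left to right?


chi = sum (-1)^i * rank:
(-1)^0*53=53
(-1)^1*64=-64
(-1)^2*39=39
(-1)^3*38=-38
(-1)^4*10=10
(-1)^5*60=-60
chi=-60


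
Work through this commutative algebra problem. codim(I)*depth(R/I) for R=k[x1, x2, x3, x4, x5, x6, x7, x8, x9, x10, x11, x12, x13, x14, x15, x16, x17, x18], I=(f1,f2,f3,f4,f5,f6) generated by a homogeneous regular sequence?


codim=6, depth=dim(R/I)=18-6=12
Product=6*12=72


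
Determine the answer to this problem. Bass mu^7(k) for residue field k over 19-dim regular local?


C(n,i)=C(19,7)=50388


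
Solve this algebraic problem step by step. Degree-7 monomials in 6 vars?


C(d+n-1,n-1)=C(12,5)=792


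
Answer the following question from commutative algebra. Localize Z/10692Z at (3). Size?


3-primary part: 10692=3^5*44
Size=3^5=243


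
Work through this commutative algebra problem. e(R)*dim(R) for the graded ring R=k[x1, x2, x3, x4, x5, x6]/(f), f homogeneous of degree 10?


e(R)=deg(f)=10, dim(R)=6-1=5
e*dim=10*5=50


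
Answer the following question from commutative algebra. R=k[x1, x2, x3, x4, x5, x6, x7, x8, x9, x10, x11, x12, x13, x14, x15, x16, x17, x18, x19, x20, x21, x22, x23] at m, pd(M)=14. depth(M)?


pd+depth=depth(R)=23
depth=23-14=9


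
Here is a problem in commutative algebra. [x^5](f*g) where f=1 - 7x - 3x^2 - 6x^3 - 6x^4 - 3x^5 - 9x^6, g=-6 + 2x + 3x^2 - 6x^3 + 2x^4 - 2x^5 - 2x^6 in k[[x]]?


[x^5] = sum a_i*b_j, i+j=5
  1*-2=-2
  -7*2=-14
  -3*-6=18
  -6*3=-18
  -6*2=-12
  -3*-6=18
Sum=-10


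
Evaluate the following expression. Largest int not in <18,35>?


gcd(18,35)=1 => F=ab-a-b=18*35-18-35=630-53=577


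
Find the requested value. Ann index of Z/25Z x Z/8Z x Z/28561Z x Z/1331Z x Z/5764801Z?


Exponent = lcm of the cyclic orders; pairwise coprime => product.
5^2*2^3*13^4*11^3*7^8=25*8*28561*1331*5764801=43829425738298200


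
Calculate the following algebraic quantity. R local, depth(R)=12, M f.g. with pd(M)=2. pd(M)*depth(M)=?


pd+depth=12
depth=12-2=10
pd*depth=2*10=20


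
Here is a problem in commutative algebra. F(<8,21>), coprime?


gcd(8,21)=1 => F=ab-a-b=8*21-8-21=168-29=139


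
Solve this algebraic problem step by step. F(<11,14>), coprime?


gcd(11,14)=1 => F=ab-a-b=11*14-11-14=154-25=129


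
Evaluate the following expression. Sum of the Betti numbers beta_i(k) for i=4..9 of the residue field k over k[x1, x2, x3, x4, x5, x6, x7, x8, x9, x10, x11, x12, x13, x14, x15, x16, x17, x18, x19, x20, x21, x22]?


Koszul resolution: beta_i(k)=C(n,i), n=22
C(22,4)=7315, C(22,5)=26334, C(22,6)=74613, C(22,7)=170544, C(22,8)=319770, C(22,9)=497420
Sum=1095996


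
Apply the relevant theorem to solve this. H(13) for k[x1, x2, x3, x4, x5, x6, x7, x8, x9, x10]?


C(d+n-1,n-1)=C(22,9)=497420


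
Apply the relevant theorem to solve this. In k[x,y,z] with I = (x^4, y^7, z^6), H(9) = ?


Need i<4, j<7, k<6 with i+j+k=9.
For each i, j ranges over max(0,9-i-5)..min(6,9-i):
  i=0: j in [4,6] -> 3
  i=1: j in [3,6] -> 4
  i=2: j in [2,6] -> 5
  i=3: j in [1,6] -> 6
H(9) = 3+4+5+6 = 18


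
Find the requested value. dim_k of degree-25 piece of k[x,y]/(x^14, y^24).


k[x,y], I = (x^14, y^24), d = 25
Need i < 14 and d-i < 24.
Range: 2 <= i <= 13.
H(25) = 12


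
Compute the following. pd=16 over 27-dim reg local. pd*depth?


pd+depth=27
depth=27-16=11
pd*depth=16*11=176


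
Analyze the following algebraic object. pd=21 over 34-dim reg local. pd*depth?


pd+depth=34
depth=34-21=13
pd*depth=21*13=273


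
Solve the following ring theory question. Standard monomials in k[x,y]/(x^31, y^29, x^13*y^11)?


k[x,y]/I, I = (x^31, y^29, x^13*y^11)
Rect: 31x29=899. Corner: (31-13)x(29-11)=324.
dim = 899-324 = 575


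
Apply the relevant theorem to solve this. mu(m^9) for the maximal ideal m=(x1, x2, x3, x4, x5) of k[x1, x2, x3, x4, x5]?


Graded Nakayama: mu(m^d) = dim_k (m^d/m^(d+1)) = #degree-9 monomials in 5 vars
C(n+d-1,d)=C(13,9)=715


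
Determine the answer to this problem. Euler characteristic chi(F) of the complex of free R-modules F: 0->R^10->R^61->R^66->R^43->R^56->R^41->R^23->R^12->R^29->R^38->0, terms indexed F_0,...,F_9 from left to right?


chi = sum (-1)^i * rank:
(-1)^0*10=10
(-1)^1*61=-61
(-1)^2*66=66
(-1)^3*43=-43
(-1)^4*56=56
(-1)^5*41=-41
(-1)^6*23=23
(-1)^7*12=-12
(-1)^8*29=29
(-1)^9*38=-38
chi=-11


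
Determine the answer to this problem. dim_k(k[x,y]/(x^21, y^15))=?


Basis: x^i*y^j, i<21, j<15
21*15=315


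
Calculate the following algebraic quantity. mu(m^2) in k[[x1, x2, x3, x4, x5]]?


C(n+d-1,d)=C(6,2)=15


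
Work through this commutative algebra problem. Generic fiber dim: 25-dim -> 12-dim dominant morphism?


dim(fiber)=dim(X)-dim(Y)=25-12=13


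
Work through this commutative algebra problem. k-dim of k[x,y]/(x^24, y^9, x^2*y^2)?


k[x,y]/I, I = (x^24, y^9, x^2*y^2)
Rect: 24x9=216. Corner: (24-2)x(9-2)=154.
dim = 216-154 = 62


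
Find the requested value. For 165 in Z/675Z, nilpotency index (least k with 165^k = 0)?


165^k mod 675:
k=1: 165
k=2: 225
k=3: 0
First zero at k = 3


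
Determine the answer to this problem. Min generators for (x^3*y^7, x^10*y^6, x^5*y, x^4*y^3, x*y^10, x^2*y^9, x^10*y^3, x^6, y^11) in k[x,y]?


Remove redundant (divisible by others).
x^10*y^3 redundant.
x^10*y^6 redundant.
Min: x^6, x^5*y, x^4*y^3, x^3*y^7, x^2*y^9, x*y^10, y^11
Count=7


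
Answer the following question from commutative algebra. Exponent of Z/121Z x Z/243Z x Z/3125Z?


Exponent = lcm of the cyclic orders; pairwise coprime => product.
11^2*3^5*5^5=121*243*3125=91884375


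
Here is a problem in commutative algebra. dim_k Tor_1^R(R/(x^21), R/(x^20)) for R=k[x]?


Tor_1(R/I,R/J)=(I cap J)/IJ=(x^21)/(x^41)
dim=41-21=min(21,20)=20


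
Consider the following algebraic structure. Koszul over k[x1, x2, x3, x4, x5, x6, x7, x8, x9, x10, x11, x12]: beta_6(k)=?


C(n,i)=C(12,6)=924


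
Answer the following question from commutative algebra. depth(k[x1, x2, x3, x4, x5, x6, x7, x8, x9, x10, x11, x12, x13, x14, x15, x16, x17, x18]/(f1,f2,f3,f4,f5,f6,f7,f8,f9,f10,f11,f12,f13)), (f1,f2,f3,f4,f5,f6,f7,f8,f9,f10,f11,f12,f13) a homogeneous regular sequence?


depth(R)=18
depth(R/I)=18-13=5


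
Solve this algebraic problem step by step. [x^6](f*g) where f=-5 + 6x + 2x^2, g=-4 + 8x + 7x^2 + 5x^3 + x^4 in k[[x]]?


[x^6] = sum a_i*b_j, i+j=6
  2*1=2
Sum=2


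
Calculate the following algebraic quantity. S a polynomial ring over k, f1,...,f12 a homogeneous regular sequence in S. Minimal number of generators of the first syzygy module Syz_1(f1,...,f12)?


Regular sequence => Koszul complex is the minimal free resolution.
Syz_1 minimally generated by Koszul relations f_i*e_j - f_j*e_i (i<j): mu(Syz_1) = beta_2 = C(m,2) = m(m-1)/2
m=12
12*11/2 = 66


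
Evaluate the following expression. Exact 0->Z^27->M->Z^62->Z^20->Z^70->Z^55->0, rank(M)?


Alt sum=0:
(-1)^0*27 + (-1)^1*? + (-1)^2*62 + (-1)^3*20 + (-1)^4*70 + (-1)^5*55=0
rank(M)=84


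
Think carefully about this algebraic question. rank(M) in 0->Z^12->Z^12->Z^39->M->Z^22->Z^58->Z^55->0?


Alt sum=0:
(-1)^0*12 + (-1)^1*12 + (-1)^2*39 + (-1)^3*? + (-1)^4*22 + (-1)^5*58 + (-1)^6*55=0
rank(M)=58


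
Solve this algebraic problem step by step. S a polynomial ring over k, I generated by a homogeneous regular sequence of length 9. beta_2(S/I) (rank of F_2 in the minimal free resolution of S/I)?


Regular sequence => Koszul complex is the minimal free resolution.
Syz_1 minimally generated by Koszul relations f_i*e_j - f_j*e_i (i<j): mu(Syz_1) = beta_2 = C(m,2) = m(m-1)/2
m=9
9*8/2 = 36


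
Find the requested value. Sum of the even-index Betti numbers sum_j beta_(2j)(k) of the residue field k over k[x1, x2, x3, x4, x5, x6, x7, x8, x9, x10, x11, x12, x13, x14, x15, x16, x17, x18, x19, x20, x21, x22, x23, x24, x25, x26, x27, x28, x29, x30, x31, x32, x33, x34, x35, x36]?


Koszul resolution: beta_i(k)=C(n,i), n=36
sum_even C(36,i) = 2^(n-1) = 2^35 = 34359738368


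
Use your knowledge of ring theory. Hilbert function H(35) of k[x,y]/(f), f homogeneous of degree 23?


H(t)=d for t>=d-1.
d=23, t=35
H(35)=23


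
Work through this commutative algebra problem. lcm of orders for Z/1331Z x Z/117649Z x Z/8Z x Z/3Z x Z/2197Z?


Exponent = lcm of the cyclic orders; pairwise coprime => product.
11^3*7^6*2^3*3^1*13^3=1331*117649*8*3*2197=8256720704232


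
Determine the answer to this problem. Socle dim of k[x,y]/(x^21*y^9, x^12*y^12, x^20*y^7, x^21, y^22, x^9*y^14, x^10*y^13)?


Socle = ann(m) = span of standard monomials u with x*u, y*u in I (staircase corners).
Redundant generators: x^21*y^9
Minimal generators: x^21, x^20*y^7, x^12*y^12, x^10*y^13, x^9*y^14, y^22
Corners: x^8y^21, x^9y^13, x^11y^12, x^19y^11, x^20y^6
Socle dim=5


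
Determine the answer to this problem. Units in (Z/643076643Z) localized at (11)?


Local ring = Z/214358881Z.
phi(214358881) = 11^7*(11-1) = 194871710


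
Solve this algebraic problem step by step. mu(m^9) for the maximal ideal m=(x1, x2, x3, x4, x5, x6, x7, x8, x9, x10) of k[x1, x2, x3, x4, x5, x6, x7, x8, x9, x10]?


Graded Nakayama: mu(m^d) = dim_k (m^d/m^(d+1)) = #degree-9 monomials in 10 vars
C(n+d-1,d)=C(18,9)=48620


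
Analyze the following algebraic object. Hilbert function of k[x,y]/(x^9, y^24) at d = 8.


k[x,y], I = (x^9, y^24), d = 8
Need i < 9 and d-i < 24.
Range: 0 <= i <= 8.
H(8) = 9


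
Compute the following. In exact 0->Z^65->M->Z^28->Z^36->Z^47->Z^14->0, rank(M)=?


Alt sum=0:
(-1)^0*65 + (-1)^1*? + (-1)^2*28 + (-1)^3*36 + (-1)^4*47 + (-1)^5*14=0
rank(M)=90


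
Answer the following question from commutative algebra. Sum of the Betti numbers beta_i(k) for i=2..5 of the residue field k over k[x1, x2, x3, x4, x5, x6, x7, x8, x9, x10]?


Koszul resolution: beta_i(k)=C(n,i), n=10
C(10,2)=45, C(10,3)=120, C(10,4)=210, C(10,5)=252
Sum=627


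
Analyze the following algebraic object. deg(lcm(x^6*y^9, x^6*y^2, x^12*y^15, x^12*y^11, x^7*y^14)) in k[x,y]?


lcm = componentwise max:
x: max(6,6,12,12,7)=12
y: max(9,2,15,11,14)=15
Total=12+15=27


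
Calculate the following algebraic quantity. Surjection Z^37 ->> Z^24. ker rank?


rank(ker) = 37-24 = 13


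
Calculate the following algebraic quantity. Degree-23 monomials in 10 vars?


C(d+n-1,n-1)=C(32,9)=28048800


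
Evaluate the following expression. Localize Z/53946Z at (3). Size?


3-primary part: 53946=3^6*74
Size=3^6=729


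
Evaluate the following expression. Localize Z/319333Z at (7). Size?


7-primary part: 319333=7^5*19
Size=7^5=16807


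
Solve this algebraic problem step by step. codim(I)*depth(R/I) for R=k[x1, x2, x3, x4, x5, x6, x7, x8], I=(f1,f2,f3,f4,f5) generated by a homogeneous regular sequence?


codim=5, depth=dim(R/I)=8-5=3
Product=5*3=15


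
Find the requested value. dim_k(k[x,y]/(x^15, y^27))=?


Basis: x^i*y^j, i<15, j<27
15*27=405


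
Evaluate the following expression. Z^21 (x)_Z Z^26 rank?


rank(M(x)N) = rank(M)*rank(N)
21*26 = 546


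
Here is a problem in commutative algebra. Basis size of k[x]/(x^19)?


Basis: 1,x,...,x^18
dim=19


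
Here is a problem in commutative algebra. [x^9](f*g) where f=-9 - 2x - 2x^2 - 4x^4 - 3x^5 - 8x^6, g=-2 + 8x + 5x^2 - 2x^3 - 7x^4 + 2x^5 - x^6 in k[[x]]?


[x^9] = sum a_i*b_j, i+j=9
  -4*2=-8
  -3*-7=21
  -8*-2=16
Sum=29


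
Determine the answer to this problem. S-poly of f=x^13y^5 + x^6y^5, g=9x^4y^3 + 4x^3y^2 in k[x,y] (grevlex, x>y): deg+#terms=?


LT(f)=x^13y^5, LT(g)=9x^4y^3
lcm(LM)=x^13y^5
S(f,g) (scaled by 9 to clear denominators) = 9*f - x^9y^2*g = -4x^12y^4 + 9x^6y^5
2 terms, deg 16.
16+2=18


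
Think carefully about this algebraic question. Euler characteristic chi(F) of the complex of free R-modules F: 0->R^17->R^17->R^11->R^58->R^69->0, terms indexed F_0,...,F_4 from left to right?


chi = sum (-1)^i * rank:
(-1)^0*17=17
(-1)^1*17=-17
(-1)^2*11=11
(-1)^3*58=-58
(-1)^4*69=69
chi=22


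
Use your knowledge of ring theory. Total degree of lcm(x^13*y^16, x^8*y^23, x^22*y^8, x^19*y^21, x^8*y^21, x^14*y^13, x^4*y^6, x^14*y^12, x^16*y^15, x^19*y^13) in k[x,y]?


lcm = componentwise max:
x: max(13,8,22,19,8,14,4,14,16,19)=22
y: max(16,23,8,21,21,13,6,12,15,13)=23
Total=22+23=45


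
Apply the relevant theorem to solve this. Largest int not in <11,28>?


gcd(11,28)=1 => F=ab-a-b=11*28-11-28=308-39=269


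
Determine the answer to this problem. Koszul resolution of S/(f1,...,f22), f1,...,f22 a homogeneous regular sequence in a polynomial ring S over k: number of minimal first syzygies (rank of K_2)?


Regular sequence => Koszul complex is the minimal free resolution.
Syz_1 minimally generated by Koszul relations f_i*e_j - f_j*e_i (i<j): mu(Syz_1) = beta_2 = C(m,2) = m(m-1)/2
m=22
22*21/2 = 231


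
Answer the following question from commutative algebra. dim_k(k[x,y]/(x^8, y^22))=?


Basis: x^i*y^j, i<8, j<22
8*22=176


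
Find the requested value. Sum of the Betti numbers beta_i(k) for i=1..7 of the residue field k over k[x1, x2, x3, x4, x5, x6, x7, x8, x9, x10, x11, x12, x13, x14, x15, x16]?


Koszul resolution: beta_i(k)=C(n,i), n=16
C(16,1)=16, C(16,2)=120, C(16,3)=560, C(16,4)=1820, C(16,5)=4368, C(16,6)=8008, C(16,7)=11440
Sum=26332


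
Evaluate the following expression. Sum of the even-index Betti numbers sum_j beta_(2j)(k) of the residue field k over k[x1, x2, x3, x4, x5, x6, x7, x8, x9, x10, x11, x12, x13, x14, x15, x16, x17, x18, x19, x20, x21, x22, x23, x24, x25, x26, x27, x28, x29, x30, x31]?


Koszul resolution: beta_i(k)=C(n,i), n=31
sum_even C(31,i) = 2^(n-1) = 2^30 = 1073741824


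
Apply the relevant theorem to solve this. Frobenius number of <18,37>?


gcd(18,37)=1 => F=ab-a-b=18*37-18-37=666-55=611


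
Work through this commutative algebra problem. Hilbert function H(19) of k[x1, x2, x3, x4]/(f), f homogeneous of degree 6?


C(22,3)-C(16,3)=1540-560=980


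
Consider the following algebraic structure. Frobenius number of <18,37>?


gcd(18,37)=1 => F=ab-a-b=18*37-18-37=666-55=611


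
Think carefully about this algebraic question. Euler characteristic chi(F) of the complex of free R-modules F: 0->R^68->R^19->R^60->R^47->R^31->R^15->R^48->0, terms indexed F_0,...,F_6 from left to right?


chi = sum (-1)^i * rank:
(-1)^0*68=68
(-1)^1*19=-19
(-1)^2*60=60
(-1)^3*47=-47
(-1)^4*31=31
(-1)^5*15=-15
(-1)^6*48=48
chi=126


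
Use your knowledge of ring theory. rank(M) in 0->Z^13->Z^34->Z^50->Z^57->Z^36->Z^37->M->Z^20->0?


Alt sum=0:
(-1)^0*13 + (-1)^1*34 + (-1)^2*50 + (-1)^3*57 + (-1)^4*36 + (-1)^5*37 + (-1)^6*? + (-1)^7*20=0
rank(M)=49


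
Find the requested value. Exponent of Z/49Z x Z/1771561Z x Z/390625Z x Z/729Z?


Exponent = lcm of the cyclic orders; pairwise coprime => product.
7^2*11^6*5^8*3^6=49*1771561*390625*729=24719504094140625


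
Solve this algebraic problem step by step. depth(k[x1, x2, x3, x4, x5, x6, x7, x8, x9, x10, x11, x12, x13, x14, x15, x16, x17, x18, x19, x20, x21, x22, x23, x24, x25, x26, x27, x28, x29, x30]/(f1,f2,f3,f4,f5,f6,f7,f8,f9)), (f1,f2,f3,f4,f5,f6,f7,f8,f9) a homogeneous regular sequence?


depth(R)=30
depth(R/I)=30-9=21


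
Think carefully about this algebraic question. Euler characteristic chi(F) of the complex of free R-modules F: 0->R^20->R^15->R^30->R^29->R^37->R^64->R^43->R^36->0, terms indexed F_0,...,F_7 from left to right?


chi = sum (-1)^i * rank:
(-1)^0*20=20
(-1)^1*15=-15
(-1)^2*30=30
(-1)^3*29=-29
(-1)^4*37=37
(-1)^5*64=-64
(-1)^6*43=43
(-1)^7*36=-36
chi=-14


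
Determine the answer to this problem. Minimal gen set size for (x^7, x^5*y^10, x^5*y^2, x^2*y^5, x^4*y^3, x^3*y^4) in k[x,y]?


Remove redundant (divisible by others).
x^5*y^10 redundant.
Min: x^7, x^5*y^2, x^4*y^3, x^3*y^4, x^2*y^5
Count=5


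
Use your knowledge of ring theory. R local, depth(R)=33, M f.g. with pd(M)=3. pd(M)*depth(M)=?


pd+depth=33
depth=33-3=30
pd*depth=3*30=90


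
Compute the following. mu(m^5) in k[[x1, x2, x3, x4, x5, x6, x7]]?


C(n+d-1,d)=C(11,5)=462


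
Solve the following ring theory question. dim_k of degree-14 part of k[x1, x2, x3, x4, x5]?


C(d+n-1,n-1)=C(18,4)=3060


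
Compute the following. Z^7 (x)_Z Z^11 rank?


rank(M(x)N) = rank(M)*rank(N)
7*11 = 77


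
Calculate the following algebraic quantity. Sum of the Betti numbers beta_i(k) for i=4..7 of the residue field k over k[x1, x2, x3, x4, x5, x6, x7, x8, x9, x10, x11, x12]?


Koszul resolution: beta_i(k)=C(n,i), n=12
C(12,4)=495, C(12,5)=792, C(12,6)=924, C(12,7)=792
Sum=3003


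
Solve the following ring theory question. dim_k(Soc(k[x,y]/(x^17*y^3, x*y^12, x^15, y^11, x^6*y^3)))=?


Socle = ann(m) = span of standard monomials u with x*u, y*u in I (staircase corners).
Redundant generators: x^17*y^3, x*y^12
Minimal generators: x^15, x^6*y^3, y^11
Corners: x^5y^10, x^14y^2
Socle dim=2


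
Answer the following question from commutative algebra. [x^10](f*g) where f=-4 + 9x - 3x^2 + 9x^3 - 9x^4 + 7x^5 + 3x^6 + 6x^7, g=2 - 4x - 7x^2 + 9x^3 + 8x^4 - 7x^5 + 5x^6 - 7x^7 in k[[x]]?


[x^10] = sum a_i*b_j, i+j=10
  9*-7=-63
  -9*5=-45
  7*-7=-49
  3*8=24
  6*9=54
Sum=-79


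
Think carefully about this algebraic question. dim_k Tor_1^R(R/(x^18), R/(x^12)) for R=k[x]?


Tor_1(R/I,R/J)=(I cap J)/IJ=(x^18)/(x^30)
dim=30-18=min(18,12)=12


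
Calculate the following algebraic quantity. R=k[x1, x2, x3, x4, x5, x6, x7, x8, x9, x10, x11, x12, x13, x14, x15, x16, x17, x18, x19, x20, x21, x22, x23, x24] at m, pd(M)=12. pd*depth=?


pd+depth=24
depth=24-12=12
pd*depth=12*12=144


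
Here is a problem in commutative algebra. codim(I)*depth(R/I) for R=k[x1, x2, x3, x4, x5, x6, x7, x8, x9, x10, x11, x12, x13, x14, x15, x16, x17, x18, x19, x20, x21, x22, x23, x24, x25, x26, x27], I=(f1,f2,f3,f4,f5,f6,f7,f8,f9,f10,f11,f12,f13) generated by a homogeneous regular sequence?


codim=13, depth=dim(R/I)=27-13=14
Product=13*14=182


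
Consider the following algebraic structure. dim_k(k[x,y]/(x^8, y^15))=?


Basis: x^i*y^j, i<8, j<15
8*15=120


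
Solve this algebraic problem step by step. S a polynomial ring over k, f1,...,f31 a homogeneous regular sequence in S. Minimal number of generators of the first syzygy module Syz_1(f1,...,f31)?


Regular sequence => Koszul complex is the minimal free resolution.
Syz_1 minimally generated by Koszul relations f_i*e_j - f_j*e_i (i<j): mu(Syz_1) = beta_2 = C(m,2) = m(m-1)/2
m=31
31*30/2 = 465


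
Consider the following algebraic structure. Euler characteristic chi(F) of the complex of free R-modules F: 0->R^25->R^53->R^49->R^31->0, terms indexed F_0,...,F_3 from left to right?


chi = sum (-1)^i * rank:
(-1)^0*25=25
(-1)^1*53=-53
(-1)^2*49=49
(-1)^3*31=-31
chi=-10


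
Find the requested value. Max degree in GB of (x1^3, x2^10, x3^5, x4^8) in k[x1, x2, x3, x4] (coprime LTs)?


Pure powers, coprime LTs => already GB.
Degrees: 3, 10, 5, 8
Max=10


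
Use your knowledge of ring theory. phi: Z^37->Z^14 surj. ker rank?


rank(ker) = 37-14 = 23


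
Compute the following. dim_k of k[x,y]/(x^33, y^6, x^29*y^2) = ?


k[x,y]/I, I = (x^33, y^6, x^29*y^2)
Rect: 33x6=198. Corner: (33-29)x(6-2)=16.
dim = 198-16 = 182


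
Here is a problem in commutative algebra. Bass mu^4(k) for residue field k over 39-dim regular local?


C(n,i)=C(39,4)=82251


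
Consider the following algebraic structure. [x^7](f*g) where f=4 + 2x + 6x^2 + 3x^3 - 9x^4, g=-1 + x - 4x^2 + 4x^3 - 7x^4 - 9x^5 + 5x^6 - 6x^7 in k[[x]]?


[x^7] = sum a_i*b_j, i+j=7
  4*-6=-24
  2*5=10
  6*-9=-54
  3*-7=-21
  -9*4=-36
Sum=-125


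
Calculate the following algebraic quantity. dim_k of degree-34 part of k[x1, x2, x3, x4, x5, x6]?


C(d+n-1,n-1)=C(39,5)=575757


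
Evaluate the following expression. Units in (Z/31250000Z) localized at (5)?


Local ring = Z/1953125Z.
phi(1953125) = 5^8*(5-1) = 1562500


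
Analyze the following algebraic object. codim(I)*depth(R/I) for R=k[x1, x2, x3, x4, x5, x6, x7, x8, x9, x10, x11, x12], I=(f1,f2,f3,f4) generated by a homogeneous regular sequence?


codim=4, depth=dim(R/I)=12-4=8
Product=4*8=32


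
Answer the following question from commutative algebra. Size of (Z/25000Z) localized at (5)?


5-primary part: 25000=5^5*8
Size=5^5=3125


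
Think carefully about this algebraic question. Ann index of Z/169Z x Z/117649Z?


Exponent = lcm of the cyclic orders; pairwise coprime => product.
13^2*7^6=169*117649=19882681


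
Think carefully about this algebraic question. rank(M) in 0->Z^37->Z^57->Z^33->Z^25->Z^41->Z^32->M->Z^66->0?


Alt sum=0:
(-1)^0*37 + (-1)^1*57 + (-1)^2*33 + (-1)^3*25 + (-1)^4*41 + (-1)^5*32 + (-1)^6*? + (-1)^7*66=0
rank(M)=69


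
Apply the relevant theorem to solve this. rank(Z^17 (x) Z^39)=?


rank(M(x)N) = rank(M)*rank(N)
17*39 = 663


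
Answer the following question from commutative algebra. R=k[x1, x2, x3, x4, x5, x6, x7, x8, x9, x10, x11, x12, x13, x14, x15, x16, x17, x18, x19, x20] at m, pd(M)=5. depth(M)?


pd+depth=depth(R)=20
depth=20-5=15


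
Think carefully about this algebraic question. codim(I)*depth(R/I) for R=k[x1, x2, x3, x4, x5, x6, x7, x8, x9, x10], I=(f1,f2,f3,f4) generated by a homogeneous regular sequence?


codim=4, depth=dim(R/I)=10-4=6
Product=4*6=24


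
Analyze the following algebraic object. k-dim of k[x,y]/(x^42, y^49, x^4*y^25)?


k[x,y]/I, I = (x^42, y^49, x^4*y^25)
Rect: 42x49=2058. Corner: (42-4)x(49-25)=912.
dim = 2058-912 = 1146


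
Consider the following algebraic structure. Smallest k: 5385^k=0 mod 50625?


5385^k mod 50625:
k=1: 5385
k=2: 40725
k=3: 47250
k=4: 0
First zero at k = 4


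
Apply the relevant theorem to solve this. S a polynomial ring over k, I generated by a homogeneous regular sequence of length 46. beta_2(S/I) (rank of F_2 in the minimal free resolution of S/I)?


Regular sequence => Koszul complex is the minimal free resolution.
Syz_1 minimally generated by Koszul relations f_i*e_j - f_j*e_i (i<j): mu(Syz_1) = beta_2 = C(m,2) = m(m-1)/2
m=46
46*45/2 = 1035


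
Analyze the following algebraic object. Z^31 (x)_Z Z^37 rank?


rank(M(x)N) = rank(M)*rank(N)
31*37 = 1147


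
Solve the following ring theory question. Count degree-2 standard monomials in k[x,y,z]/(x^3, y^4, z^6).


Need i<3, j<4, k<6 with i+j+k=2.
For each i, j ranges over max(0,2-i-5)..min(3,2-i):
  i=0: j in [0,2] -> 3
  i=1: j in [0,1] -> 2
  i=2: j in [0,0] -> 1
H(2) = 3+2+1 = 6


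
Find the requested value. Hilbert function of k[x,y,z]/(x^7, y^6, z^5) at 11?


Need i<7, j<6, k<5 with i+j+k=11.
For each i, j ranges over max(0,11-i-4)..min(5,11-i):
  i=0: j in [7,5] -> 0
  i=1: j in [6,5] -> 0
  i=2: j in [5,5] -> 1
  i=3: j in [4,5] -> 2
  i=4: j in [3,5] -> 3
  i=5: j in [2,5] -> 4
  i=6: j in [1,5] -> 5
H(11) = 0+0+1+2+3+4+5 = 15


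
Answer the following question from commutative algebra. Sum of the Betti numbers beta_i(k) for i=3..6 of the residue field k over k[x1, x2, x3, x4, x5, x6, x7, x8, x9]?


Koszul resolution: beta_i(k)=C(n,i), n=9
C(9,3)=84, C(9,4)=126, C(9,5)=126, C(9,6)=84
Sum=420


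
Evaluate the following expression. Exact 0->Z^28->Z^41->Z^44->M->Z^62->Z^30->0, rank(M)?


Alt sum=0:
(-1)^0*28 + (-1)^1*41 + (-1)^2*44 + (-1)^3*? + (-1)^4*62 + (-1)^5*30=0
rank(M)=63


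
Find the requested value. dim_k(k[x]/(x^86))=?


Basis: 1,x,...,x^85
dim=86


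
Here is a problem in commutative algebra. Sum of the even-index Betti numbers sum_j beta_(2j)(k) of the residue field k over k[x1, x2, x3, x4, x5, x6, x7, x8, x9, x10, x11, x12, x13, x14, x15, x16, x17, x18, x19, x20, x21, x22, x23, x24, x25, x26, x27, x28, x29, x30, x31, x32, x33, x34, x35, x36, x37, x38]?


Koszul resolution: beta_i(k)=C(n,i), n=38
sum_even C(38,i) = 2^(n-1) = 2^37 = 137438953472


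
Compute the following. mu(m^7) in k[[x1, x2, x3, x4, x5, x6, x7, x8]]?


C(n+d-1,d)=C(14,7)=3432


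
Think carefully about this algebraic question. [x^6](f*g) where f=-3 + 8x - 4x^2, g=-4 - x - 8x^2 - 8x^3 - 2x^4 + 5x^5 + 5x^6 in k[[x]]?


[x^6] = sum a_i*b_j, i+j=6
  -3*5=-15
  8*5=40
  -4*-2=8
Sum=33


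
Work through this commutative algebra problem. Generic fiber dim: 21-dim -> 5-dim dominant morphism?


dim(fiber)=dim(X)-dim(Y)=21-5=16


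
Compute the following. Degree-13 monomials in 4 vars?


C(d+n-1,n-1)=C(16,3)=560


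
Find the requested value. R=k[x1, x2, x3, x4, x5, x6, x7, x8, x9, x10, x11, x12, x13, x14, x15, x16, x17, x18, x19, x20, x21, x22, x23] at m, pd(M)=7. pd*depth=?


pd+depth=23
depth=23-7=16
pd*depth=7*16=112


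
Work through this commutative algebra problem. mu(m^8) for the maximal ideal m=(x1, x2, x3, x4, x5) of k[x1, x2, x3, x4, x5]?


Graded Nakayama: mu(m^d) = dim_k (m^d/m^(d+1)) = #degree-8 monomials in 5 vars
C(n+d-1,d)=C(12,8)=495


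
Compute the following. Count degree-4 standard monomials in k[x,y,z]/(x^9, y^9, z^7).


Need i<9, j<9, k<7 with i+j+k=4.
For each i, j ranges over max(0,4-i-6)..min(8,4-i):
  i=0: j in [0,4] -> 5
  i=1: j in [0,3] -> 4
  i=2: j in [0,2] -> 3
  i=3: j in [0,1] -> 2
  i=4: j in [0,0] -> 1
H(4) = 5+4+3+2+1 = 15


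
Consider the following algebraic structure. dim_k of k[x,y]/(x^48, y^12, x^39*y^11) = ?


k[x,y]/I, I = (x^48, y^12, x^39*y^11)
Rect: 48x12=576. Corner: (48-39)x(12-11)=9.
dim = 576-9 = 567


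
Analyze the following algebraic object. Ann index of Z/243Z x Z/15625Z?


Exponent = lcm of the cyclic orders; pairwise coprime => product.
3^5*5^6=243*15625=3796875


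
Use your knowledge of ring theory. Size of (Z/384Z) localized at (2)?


2-primary part: 384=2^7*3
Size=2^7=128


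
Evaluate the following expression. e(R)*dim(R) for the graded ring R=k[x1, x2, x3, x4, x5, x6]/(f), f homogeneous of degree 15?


e(R)=deg(f)=15, dim(R)=6-1=5
e*dim=15*5=75


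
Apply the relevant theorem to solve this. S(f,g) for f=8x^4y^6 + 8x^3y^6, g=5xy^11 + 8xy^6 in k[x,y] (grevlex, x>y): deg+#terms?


LT(f)=8x^4y^6, LT(g)=5xy^11
lcm(LM)=x^4y^11
S(f,g) (scaled by 40 to clear denominators) = 5y^5*f - 8x^3*g = 40x^3y^11 - 64x^4y^6
2 terms, deg 14.
14+2=16


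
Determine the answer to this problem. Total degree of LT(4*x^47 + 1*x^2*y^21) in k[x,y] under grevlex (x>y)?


LT: 4*x^47
deg_x=47, deg_y=0
Total=47+0=47


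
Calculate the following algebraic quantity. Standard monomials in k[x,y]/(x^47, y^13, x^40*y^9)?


k[x,y]/I, I = (x^47, y^13, x^40*y^9)
Rect: 47x13=611. Corner: (47-40)x(13-9)=28.
dim = 611-28 = 583


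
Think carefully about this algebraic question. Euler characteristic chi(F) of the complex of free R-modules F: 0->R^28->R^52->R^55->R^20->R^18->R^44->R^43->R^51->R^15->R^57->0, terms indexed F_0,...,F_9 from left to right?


chi = sum (-1)^i * rank:
(-1)^0*28=28
(-1)^1*52=-52
(-1)^2*55=55
(-1)^3*20=-20
(-1)^4*18=18
(-1)^5*44=-44
(-1)^6*43=43
(-1)^7*51=-51
(-1)^8*15=15
(-1)^9*57=-57
chi=-65


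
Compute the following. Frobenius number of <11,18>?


gcd(11,18)=1 => F=ab-a-b=11*18-11-18=198-29=169


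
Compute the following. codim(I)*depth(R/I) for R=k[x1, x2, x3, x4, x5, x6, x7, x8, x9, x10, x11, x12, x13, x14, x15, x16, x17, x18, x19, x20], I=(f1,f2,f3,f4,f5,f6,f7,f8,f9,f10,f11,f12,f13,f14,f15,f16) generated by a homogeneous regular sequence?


codim=16, depth=dim(R/I)=20-16=4
Product=16*4=64


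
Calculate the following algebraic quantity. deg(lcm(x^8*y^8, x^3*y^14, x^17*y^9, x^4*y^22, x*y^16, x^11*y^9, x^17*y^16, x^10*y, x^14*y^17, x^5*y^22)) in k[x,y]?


lcm = componentwise max:
x: max(8,3,17,4,1,11,17,10,14,5)=17
y: max(8,14,9,22,16,9,16,1,17,22)=22
Total=17+22=39


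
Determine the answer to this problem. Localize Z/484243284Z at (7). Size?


7-primary part: 484243284=7^9*12
Size=7^9=40353607


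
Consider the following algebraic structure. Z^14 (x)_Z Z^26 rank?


rank(M(x)N) = rank(M)*rank(N)
14*26 = 364


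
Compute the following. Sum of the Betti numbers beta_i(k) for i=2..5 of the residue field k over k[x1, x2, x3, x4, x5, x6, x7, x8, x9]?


Koszul resolution: beta_i(k)=C(n,i), n=9
C(9,2)=36, C(9,3)=84, C(9,4)=126, C(9,5)=126
Sum=372


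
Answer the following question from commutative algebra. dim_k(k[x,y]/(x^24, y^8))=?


Basis: x^i*y^j, i<24, j<8
24*8=192


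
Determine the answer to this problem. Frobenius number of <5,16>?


gcd(5,16)=1 => F=ab-a-b=5*16-5-16=80-21=59


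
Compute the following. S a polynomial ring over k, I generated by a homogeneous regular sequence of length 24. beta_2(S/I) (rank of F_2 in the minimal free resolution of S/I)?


Regular sequence => Koszul complex is the minimal free resolution.
Syz_1 minimally generated by Koszul relations f_i*e_j - f_j*e_i (i<j): mu(Syz_1) = beta_2 = C(m,2) = m(m-1)/2
m=24
24*23/2 = 276


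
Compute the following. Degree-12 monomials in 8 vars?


C(d+n-1,n-1)=C(19,7)=50388


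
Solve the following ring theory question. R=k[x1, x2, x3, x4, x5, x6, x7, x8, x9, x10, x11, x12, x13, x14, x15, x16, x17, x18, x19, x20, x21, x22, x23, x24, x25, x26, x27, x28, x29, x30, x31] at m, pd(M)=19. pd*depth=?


pd+depth=31
depth=31-19=12
pd*depth=19*12=228


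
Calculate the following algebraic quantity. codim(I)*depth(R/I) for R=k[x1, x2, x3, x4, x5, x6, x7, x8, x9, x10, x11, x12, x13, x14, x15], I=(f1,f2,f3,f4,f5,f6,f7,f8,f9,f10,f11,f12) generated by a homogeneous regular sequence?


codim=12, depth=dim(R/I)=15-12=3
Product=12*3=36


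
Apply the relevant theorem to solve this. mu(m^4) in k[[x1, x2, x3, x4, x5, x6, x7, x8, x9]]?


C(n+d-1,d)=C(12,4)=495


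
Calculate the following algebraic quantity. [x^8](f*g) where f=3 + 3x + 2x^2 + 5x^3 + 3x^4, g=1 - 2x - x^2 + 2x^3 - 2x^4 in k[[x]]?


[x^8] = sum a_i*b_j, i+j=8
  3*-2=-6
Sum=-6


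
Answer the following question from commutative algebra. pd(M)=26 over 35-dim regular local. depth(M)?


pd+depth=depth(R)=35
depth=35-26=9


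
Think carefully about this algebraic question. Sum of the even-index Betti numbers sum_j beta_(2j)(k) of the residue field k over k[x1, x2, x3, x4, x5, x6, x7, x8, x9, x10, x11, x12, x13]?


Koszul resolution: beta_i(k)=C(n,i), n=13
sum_even C(13,i) = 2^(n-1) = 2^12 = 4096


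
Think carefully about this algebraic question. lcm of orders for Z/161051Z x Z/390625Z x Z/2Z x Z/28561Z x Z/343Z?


Exponent = lcm of the cyclic orders; pairwise coprime => product.
11^5*5^8*2^1*13^4*7^3=161051*390625*2*28561*343=1232596656697656250


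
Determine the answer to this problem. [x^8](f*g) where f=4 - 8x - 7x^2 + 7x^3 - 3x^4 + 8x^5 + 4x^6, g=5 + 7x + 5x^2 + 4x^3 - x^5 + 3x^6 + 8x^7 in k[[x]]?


[x^8] = sum a_i*b_j, i+j=8
  -8*8=-64
  -7*3=-21
  7*-1=-7
  8*4=32
  4*5=20
Sum=-40


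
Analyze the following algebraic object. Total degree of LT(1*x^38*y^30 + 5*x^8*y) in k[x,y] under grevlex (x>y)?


LT: 1*x^38*y^30
deg_x=38, deg_y=30
Total=38+30=68


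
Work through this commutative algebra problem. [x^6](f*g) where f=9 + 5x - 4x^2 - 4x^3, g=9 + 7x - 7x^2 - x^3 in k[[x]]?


[x^6] = sum a_i*b_j, i+j=6
  -4*-1=4
Sum=4
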